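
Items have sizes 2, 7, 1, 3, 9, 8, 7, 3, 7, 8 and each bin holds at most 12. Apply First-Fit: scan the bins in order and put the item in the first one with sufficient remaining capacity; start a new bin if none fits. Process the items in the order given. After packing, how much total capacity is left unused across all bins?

17

2 → bin 1 (remaining 10)
7 → bin 1 (remaining 3)
1 → bin 1 (remaining 2)
3 → bin 2 (remaining 9)
9 → bin 2 (remaining 0)
8 → bin 3 (remaining 4)
7 → bin 4 (remaining 5)
3 → bin 3 (remaining 1)
7 → bin 5 (remaining 5)
8 → bin 6 (remaining 4)
6 bins × 12 = 72; used 55; unused 17.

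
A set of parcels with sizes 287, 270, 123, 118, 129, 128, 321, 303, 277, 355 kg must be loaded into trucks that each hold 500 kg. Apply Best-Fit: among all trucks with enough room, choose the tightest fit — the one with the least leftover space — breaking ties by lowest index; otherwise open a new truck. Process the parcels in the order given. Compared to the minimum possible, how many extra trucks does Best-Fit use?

1

Best-Fit: [287,123] [270,118] [129,128] [321] [303] [277] [355] → 7 trucks.
6 parcels exceed 250 kg (half the capacity), and no two of those can share a truck, so at least 6 trucks are needed.
An optimal packing achieves that bound: [355,129] [321,128] [303,123] [287,118] [277] [270] → 6 trucks.
Excess: 7 − 6 = 1.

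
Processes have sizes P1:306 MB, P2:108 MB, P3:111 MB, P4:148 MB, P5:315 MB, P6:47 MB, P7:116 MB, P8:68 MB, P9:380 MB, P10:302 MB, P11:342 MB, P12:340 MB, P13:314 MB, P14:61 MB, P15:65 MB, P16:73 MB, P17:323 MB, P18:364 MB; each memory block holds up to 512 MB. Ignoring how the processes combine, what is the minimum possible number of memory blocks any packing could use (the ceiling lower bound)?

Total size = 306 + 108 + 111 + 148 + 315 + 47 + 116 + 68 + 380 + 302 + 342 + 340 + 314 + 61 + 65 + 73 + 323 + 364 = 3783 MB.
⌈3783 / 512⌉ = 8.

8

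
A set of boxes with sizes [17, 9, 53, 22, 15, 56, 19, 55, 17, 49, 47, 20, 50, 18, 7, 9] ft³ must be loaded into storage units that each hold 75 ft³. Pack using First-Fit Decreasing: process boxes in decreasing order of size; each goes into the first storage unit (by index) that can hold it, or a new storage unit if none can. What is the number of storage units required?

7

Sorted descending: 56, 55, 53, 50, 49, 47, 22, 20, 19, 18, 17, 17, 15, 9, 9, 7.
storage unit 1: place 56 ft³, 19 ft³ left
storage unit 2: place 55 ft³, 20 ft³ left
storage unit 3: place 53 ft³, 22 ft³ left
storage unit 4: place 50 ft³, 25 ft³ left
storage unit 5: place 49 ft³, 26 ft³ left
storage unit 6: place 47 ft³, 28 ft³ left
storage unit 3: place 22 ft³, 0 ft³ left
storage unit 2: place 20 ft³, 0 ft³ left
storage unit 1: place 19 ft³, 0 ft³ left
storage unit 4: place 18 ft³, 7 ft³ left
storage unit 5: place 17 ft³, 9 ft³ left
storage unit 6: place 17 ft³, 11 ft³ left
storage unit 7: place 15 ft³, 60 ft³ left
storage unit 5: place 9 ft³, 0 ft³ left
storage unit 6: place 9 ft³, 2 ft³ left
storage unit 4: place 7 ft³, 0 ft³ left
Final storage units: [56,19] [55,20] [53,22] [50,18,7] [49,17,9] [47,17,9] [15].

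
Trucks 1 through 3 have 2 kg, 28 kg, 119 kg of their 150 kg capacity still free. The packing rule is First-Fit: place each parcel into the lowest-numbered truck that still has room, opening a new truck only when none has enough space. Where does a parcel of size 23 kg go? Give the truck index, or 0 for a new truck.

2

Trucks with room: truck 2 (28 kg), truck 3 (119 kg).
The first with room is truck 2.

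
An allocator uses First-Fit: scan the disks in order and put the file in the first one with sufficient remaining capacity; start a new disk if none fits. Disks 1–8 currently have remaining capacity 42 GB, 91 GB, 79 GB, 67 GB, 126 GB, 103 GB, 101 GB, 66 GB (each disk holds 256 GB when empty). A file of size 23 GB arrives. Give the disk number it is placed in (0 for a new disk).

Disks with room: disk 1 (42 GB), disk 2 (91 GB), disk 3 (79 GB), disk 4 (67 GB), disk 5 (126 GB), disk 6 (103 GB), disk 7 (101 GB), disk 8 (66 GB).
The first with room is disk 1.

1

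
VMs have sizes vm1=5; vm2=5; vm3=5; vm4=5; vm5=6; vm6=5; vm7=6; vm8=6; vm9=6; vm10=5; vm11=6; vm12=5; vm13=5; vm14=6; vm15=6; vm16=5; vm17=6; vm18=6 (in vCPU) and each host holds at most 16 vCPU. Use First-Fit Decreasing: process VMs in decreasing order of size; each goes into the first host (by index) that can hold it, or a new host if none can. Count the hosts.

Sorted descending: 6, 6, 6, 6, 6, 6, 6, 6, 6, 5, 5, 5, 5, 5, 5, 5, 5, 5.
Put 6 vCPU in host 1; 10 vCPU remain.
Put 6 vCPU in host 1; 4 vCPU remain.
Put 6 vCPU in host 2; 10 vCPU remain.
Put 6 vCPU in host 2; 4 vCPU remain.
Put 6 vCPU in host 3; 10 vCPU remain.
Put 6 vCPU in host 3; 4 vCPU remain.
Put 6 vCPU in host 4; 10 vCPU remain.
Put 6 vCPU in host 4; 4 vCPU remain.
Put 6 vCPU in host 5; 10 vCPU remain.
Put 5 vCPU in host 5; 5 vCPU remain.
Put 5 vCPU in host 5; 0 vCPU remain.
Put 5 vCPU in host 6; 11 vCPU remain.
Put 5 vCPU in host 6; 6 vCPU remain.
Put 5 vCPU in host 6; 1 vCPU remain.
Put 5 vCPU in host 7; 11 vCPU remain.
Put 5 vCPU in host 7; 6 vCPU remain.
Put 5 vCPU in host 7; 1 vCPU remain.
Put 5 vCPU in host 8; 11 vCPU remain.
Final hosts: [6,6] [6,6] [6,6] [6,6] [6,5,5] [5,5,5] [5,5,5] [5].

8 hosts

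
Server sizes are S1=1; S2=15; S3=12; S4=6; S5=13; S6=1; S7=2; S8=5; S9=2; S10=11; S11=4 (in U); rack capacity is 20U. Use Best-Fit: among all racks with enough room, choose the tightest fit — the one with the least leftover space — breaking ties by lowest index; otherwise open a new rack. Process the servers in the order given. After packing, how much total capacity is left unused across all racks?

8

Put S1 (1U) in rack 1; 19U remain.
Put S2 (15U) in rack 1; 4U remain.
Put S3 (12U) in rack 2; 8U remain.
Put S4 (6U) in rack 2; 2U remain.
Put S5 (13U) in rack 3; 7U remain.
Put S6 (1U) in rack 2; 1U remain.
Put S7 (2U) in rack 1; 2U remain.
Put S8 (5U) in rack 3; 2U remain.
Put S9 (2U) in rack 1; 0U remain.
Put S10 (11U) in rack 4; 9U remain.
Put S11 (4U) in rack 4; 5U remain.
4 racks × 20U = 80U; used 72U; unused 8U.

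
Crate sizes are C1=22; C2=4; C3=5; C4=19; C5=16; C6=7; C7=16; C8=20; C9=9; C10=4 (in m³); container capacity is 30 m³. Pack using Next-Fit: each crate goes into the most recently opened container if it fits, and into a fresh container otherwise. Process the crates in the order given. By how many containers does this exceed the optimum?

1

Next-Fit: [22,4] [5,19] [16,7] [16] [20,9] [4] → 6 containers.
Total size 122 m³; any packing needs at least ⌈122/30⌉ = 5 containers.
An optimal packing achieves that bound: [22,7] [20,9] [19,5,4] [16,4] [16] → 5 containers.
Excess: 6 − 5 = 1.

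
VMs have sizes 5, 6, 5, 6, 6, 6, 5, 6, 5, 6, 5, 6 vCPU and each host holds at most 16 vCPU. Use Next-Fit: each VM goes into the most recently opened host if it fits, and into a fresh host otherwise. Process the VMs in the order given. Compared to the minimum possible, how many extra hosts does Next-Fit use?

Next-Fit: [5,6,5] [6,6] [6,5] [6,5] [6,5] [6] → 6 hosts.
Total size 67 vCPU; any packing needs at least ⌈67/16⌉ = 5 hosts.
An optimal packing achieves that bound: [6,6] [6,6] [6,6] [6,5,5] [5,5,5] → 5 hosts.
Excess: 6 − 5 = 1.

1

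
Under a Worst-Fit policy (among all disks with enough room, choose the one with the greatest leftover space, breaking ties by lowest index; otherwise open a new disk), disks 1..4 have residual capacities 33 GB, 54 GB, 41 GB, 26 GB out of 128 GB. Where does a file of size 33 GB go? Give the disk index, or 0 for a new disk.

2

Disks with room: disk 1 (33 GB), disk 2 (54 GB), disk 3 (41 GB).
Most room is disk 2 with 54 GB free.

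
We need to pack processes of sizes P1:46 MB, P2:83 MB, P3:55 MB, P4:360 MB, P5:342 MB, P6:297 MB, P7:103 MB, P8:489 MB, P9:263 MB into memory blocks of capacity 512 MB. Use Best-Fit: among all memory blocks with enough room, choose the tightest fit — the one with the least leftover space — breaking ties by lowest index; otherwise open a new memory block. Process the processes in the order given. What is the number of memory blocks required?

Put P1 (46 MB) in memory block 1; 466 MB remain.
Put P2 (83 MB) in memory block 1; 383 MB remain.
Put P3 (55 MB) in memory block 1; 328 MB remain.
Put P4 (360 MB) in memory block 2; 152 MB remain.
Put P5 (342 MB) in memory block 3; 170 MB remain.
Put P6 (297 MB) in memory block 1; 31 MB remain.
Put P7 (103 MB) in memory block 2; 49 MB remain.
Put P8 (489 MB) in memory block 4; 23 MB remain.
Put P9 (263 MB) in memory block 5; 249 MB remain.
Final memory blocks: [46,83,55,297] [360,103] [342] [489] [263].

5 memory blocks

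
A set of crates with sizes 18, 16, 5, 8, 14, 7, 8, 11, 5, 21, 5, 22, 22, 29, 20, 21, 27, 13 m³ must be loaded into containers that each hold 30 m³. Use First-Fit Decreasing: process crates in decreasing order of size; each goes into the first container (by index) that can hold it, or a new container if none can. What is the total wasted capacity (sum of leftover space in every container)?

28

Sorted descending: 29, 27, 22, 22, 21, 21, 20, 18, 16, 14, 13, 11, 8, 8, 7, 5, 5, 5.
Put 29 m³ in container 1; 1 m³ remain.
Put 27 m³ in container 2; 3 m³ remain.
Put 22 m³ in container 3; 8 m³ remain.
Put 22 m³ in container 4; 8 m³ remain.
Put 21 m³ in container 5; 9 m³ remain.
Put 21 m³ in container 6; 9 m³ remain.
Put 20 m³ in container 7; 10 m³ remain.
Put 18 m³ in container 8; 12 m³ remain.
Put 16 m³ in container 9; 14 m³ remain.
Put 14 m³ in container 9; 0 m³ remain.
Put 13 m³ in container 10; 17 m³ remain.
Put 11 m³ in container 8; 1 m³ remain.
Put 8 m³ in container 3; 0 m³ remain.
Put 8 m³ in container 4; 0 m³ remain.
Put 7 m³ in container 5; 2 m³ remain.
Put 5 m³ in container 6; 4 m³ remain.
Put 5 m³ in container 7; 5 m³ remain.
Put 5 m³ in container 7; 0 m³ remain.
10 containers × 30 m³ = 300 m³; used 272 m³; unused 28 m³.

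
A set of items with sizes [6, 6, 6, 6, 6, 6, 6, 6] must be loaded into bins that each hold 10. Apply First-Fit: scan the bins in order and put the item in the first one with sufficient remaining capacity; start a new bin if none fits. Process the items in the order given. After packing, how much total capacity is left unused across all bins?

32

bin 1: place 6, 4 left
bin 2: place 6, 4 left
bin 3: place 6, 4 left
bin 4: place 6, 4 left
bin 5: place 6, 4 left
bin 6: place 6, 4 left
bin 7: place 6, 4 left
bin 8: place 6, 4 left
8 bins × 10 = 80; used 48; unused 32.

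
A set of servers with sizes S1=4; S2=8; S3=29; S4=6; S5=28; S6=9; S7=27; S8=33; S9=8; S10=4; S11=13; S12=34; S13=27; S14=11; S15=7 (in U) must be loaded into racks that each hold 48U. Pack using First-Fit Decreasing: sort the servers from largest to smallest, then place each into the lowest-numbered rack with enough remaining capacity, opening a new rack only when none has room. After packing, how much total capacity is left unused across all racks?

40

Sorted descending: 34, 33, 29, 28, 27, 27, 13, 11, 9, 8, 8, 7, 6, 4, 4.
rack 1: place 34U, 14U left
rack 2: place 33U, 15U left
rack 3: place 29U, 19U left
rack 4: place 28U, 20U left
rack 5: place 27U, 21U left
rack 6: place 27U, 21U left
rack 1: place 13U, 1U left
rack 2: place 11U, 4U left
rack 3: place 9U, 10U left
rack 3: place 8U, 2U left
rack 4: place 8U, 12U left
rack 4: place 7U, 5U left
rack 5: place 6U, 15U left
rack 2: place 4U, 0U left
rack 4: place 4U, 1U left
6 racks × 48U = 288U; used 248U; unused 40U.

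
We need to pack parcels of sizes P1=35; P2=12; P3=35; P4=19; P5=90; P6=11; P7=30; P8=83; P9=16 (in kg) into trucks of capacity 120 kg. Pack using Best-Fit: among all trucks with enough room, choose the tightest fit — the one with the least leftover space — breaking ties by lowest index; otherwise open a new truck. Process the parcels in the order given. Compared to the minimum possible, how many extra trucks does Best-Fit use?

0

Best-Fit: [35,12,35,19,11] [90,30] [83,16] → 3 trucks.
Total size 331 kg; any packing needs at least ⌈331/120⌉ = 3 trucks.
So 3 is already optimal.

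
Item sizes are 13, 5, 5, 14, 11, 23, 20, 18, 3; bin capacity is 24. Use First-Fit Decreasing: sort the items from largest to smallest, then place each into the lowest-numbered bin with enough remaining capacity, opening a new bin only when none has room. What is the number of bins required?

Sorted descending: 23, 20, 18, 14, 13, 11, 5, 5, 3.
23 → bin 1 (remaining 1)
20 → bin 2 (remaining 4)
18 → bin 3 (remaining 6)
14 → bin 4 (remaining 10)
13 → bin 5 (remaining 11)
11 → bin 5 (remaining 0)
5 → bin 3 (remaining 1)
5 → bin 4 (remaining 5)
3 → bin 2 (remaining 1)

5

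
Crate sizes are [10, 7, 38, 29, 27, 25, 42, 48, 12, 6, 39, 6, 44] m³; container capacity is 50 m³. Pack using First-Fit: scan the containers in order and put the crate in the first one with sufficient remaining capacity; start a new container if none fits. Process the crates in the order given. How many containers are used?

Put 10 m³ in container 1; 40 m³ remain.
Put 7 m³ in container 1; 33 m³ remain.
Put 38 m³ in container 2; 12 m³ remain.
Put 29 m³ in container 1; 4 m³ remain.
Put 27 m³ in container 3; 23 m³ remain.
Put 25 m³ in container 4; 25 m³ remain.
Put 42 m³ in container 5; 8 m³ remain.
Put 48 m³ in container 6; 2 m³ remain.
Put 12 m³ in container 2; 0 m³ remain.
Put 6 m³ in container 3; 17 m³ remain.
Put 39 m³ in container 7; 11 m³ remain.
Put 6 m³ in container 3; 11 m³ remain.
Put 44 m³ in container 8; 6 m³ remain.

8 containers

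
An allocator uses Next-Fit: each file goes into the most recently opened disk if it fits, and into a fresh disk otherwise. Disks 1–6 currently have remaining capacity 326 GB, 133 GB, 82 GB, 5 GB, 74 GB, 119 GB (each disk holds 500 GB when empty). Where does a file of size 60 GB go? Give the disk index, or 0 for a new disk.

Next-Fit only looks at disk 6, which has 119 GB free.
60 GB fits there.

6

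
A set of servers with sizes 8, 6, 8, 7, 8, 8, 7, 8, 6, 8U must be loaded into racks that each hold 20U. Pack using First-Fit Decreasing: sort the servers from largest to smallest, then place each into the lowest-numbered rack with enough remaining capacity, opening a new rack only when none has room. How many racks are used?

Sorted descending: 8, 8, 8, 8, 8, 8, 7, 7, 6, 6.
8U → rack 1 (remaining 12U)
8U → rack 1 (remaining 4U)
8U → rack 2 (remaining 12U)
8U → rack 2 (remaining 4U)
8U → rack 3 (remaining 12U)
8U → rack 3 (remaining 4U)
7U → rack 4 (remaining 13U)
7U → rack 4 (remaining 6U)
6U → rack 4 (remaining 0U)
6U → rack 5 (remaining 14U)
Final racks: [8,8] [8,8] [8,8] [7,7,6] [6].

5 racks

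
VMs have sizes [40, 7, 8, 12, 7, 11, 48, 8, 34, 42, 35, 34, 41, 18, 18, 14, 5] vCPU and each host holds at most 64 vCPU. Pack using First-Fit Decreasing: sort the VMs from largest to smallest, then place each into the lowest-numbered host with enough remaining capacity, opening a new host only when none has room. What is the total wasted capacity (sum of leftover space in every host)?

Sorted descending: 48, 42, 41, 40, 35, 34, 34, 18, 18, 14, 12, 11, 8, 8, 7, 7, 5.
Put 48 vCPU in host 1; 16 vCPU remain.
Put 42 vCPU in host 2; 22 vCPU remain.
Put 41 vCPU in host 3; 23 vCPU remain.
Put 40 vCPU in host 4; 24 vCPU remain.
Put 35 vCPU in host 5; 29 vCPU remain.
Put 34 vCPU in host 6; 30 vCPU remain.
Put 34 vCPU in host 7; 30 vCPU remain.
Put 18 vCPU in host 2; 4 vCPU remain.
Put 18 vCPU in host 3; 5 vCPU remain.
Put 14 vCPU in host 1; 2 vCPU remain.
Put 12 vCPU in host 4; 12 vCPU remain.
Put 11 vCPU in host 4; 1 vCPU remain.
Put 8 vCPU in host 5; 21 vCPU remain.
Put 8 vCPU in host 5; 13 vCPU remain.
Put 7 vCPU in host 5; 6 vCPU remain.
Put 7 vCPU in host 6; 23 vCPU remain.
Put 5 vCPU in host 3; 0 vCPU remain.
7 hosts × 64 vCPU = 448 vCPU; used 382 vCPU; unused 66 vCPU.

66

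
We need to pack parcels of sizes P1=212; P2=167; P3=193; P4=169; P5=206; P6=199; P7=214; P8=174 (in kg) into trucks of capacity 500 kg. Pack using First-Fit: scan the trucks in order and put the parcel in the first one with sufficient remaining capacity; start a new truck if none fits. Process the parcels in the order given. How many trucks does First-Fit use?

P1 (212 kg) → truck 1 (remaining 288 kg)
P2 (167 kg) → truck 1 (remaining 121 kg)
P3 (193 kg) → truck 2 (remaining 307 kg)
P4 (169 kg) → truck 2 (remaining 138 kg)
P5 (206 kg) → truck 3 (remaining 294 kg)
P6 (199 kg) → truck 3 (remaining 95 kg)
P7 (214 kg) → truck 4 (remaining 286 kg)
P8 (174 kg) → truck 4 (remaining 112 kg)
Final trucks: [212,167] [193,169] [206,199] [214,174].

4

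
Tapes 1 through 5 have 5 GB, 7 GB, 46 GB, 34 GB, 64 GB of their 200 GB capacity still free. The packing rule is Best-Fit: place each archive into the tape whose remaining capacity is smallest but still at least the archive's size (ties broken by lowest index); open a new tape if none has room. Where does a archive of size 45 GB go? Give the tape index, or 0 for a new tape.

3

Tapes with room: tape 3 (46 GB), tape 5 (64 GB).
Tightest fit is tape 3 with 46 GB free.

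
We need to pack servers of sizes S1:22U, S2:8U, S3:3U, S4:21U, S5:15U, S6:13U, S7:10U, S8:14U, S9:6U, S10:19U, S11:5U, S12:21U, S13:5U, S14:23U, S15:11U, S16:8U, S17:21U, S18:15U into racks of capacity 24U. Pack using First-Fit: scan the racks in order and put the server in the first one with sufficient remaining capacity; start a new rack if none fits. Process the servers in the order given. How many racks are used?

S1 (22U) → rack 1 (remaining 2U)
S2 (8U) → rack 2 (remaining 16U)
S3 (3U) → rack 2 (remaining 13U)
S4 (21U) → rack 3 (remaining 3U)
S5 (15U) → rack 4 (remaining 9U)
S6 (13U) → rack 2 (remaining 0U)
S7 (10U) → rack 5 (remaining 14U)
S8 (14U) → rack 5 (remaining 0U)
S9 (6U) → rack 4 (remaining 3U)
S10 (19U) → rack 6 (remaining 5U)
S11 (5U) → rack 6 (remaining 0U)
S12 (21U) → rack 7 (remaining 3U)
S13 (5U) → rack 8 (remaining 19U)
S14 (23U) → rack 9 (remaining 1U)
S15 (11U) → rack 8 (remaining 8U)
S16 (8U) → rack 8 (remaining 0U)
S17 (21U) → rack 10 (remaining 3U)
S18 (15U) → rack 11 (remaining 9U)
Final racks: [22] [8,3,13] [21] [15,6] [10,14] [19,5] [21] [5,11,8] [23] [21] [15].

11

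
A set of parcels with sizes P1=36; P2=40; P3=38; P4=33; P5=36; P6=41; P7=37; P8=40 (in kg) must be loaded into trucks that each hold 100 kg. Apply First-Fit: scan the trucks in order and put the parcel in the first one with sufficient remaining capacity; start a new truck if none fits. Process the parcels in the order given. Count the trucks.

P1 (36 kg) → truck 1 (remaining 64 kg)
P2 (40 kg) → truck 1 (remaining 24 kg)
P3 (38 kg) → truck 2 (remaining 62 kg)
P4 (33 kg) → truck 2 (remaining 29 kg)
P5 (36 kg) → truck 3 (remaining 64 kg)
P6 (41 kg) → truck 3 (remaining 23 kg)
P7 (37 kg) → truck 4 (remaining 63 kg)
P8 (40 kg) → truck 4 (remaining 23 kg)
Final trucks: [36,40] [38,33] [36,41] [37,40].

4 trucks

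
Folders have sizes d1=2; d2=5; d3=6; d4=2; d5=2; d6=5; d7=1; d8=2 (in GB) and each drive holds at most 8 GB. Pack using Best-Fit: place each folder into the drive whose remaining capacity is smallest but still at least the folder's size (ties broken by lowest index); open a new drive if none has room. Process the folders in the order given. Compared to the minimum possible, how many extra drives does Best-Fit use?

0

Best-Fit: [2,5,1] [6,2] [2,5] [2] → 4 drives.
Total size 25 GB; any packing needs at least ⌈25/8⌉ = 4 drives.
So 4 is already optimal.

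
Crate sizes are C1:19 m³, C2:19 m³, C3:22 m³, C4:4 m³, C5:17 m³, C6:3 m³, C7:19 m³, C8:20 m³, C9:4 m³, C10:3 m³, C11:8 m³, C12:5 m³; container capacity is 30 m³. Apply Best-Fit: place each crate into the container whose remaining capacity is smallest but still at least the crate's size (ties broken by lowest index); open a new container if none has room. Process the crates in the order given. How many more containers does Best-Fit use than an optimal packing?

Best-Fit: [19,8] [19,5] [22,4,3] [17] [19] [20,4,3] → 6 containers.
6 crates exceed 15 m³ (half the capacity), and no two of those can share a container, so at least 6 containers are needed.
So 6 is already optimal.

0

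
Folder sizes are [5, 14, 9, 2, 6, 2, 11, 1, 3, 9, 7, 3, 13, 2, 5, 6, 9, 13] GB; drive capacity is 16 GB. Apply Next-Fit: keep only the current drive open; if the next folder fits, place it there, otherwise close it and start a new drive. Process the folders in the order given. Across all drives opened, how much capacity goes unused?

5 GB → drive 1 (remaining 11 GB)
14 GB → drive 2 (remaining 2 GB)
9 GB → drive 3 (remaining 7 GB)
2 GB → drive 3 (remaining 5 GB)
6 GB → drive 4 (remaining 10 GB)
2 GB → drive 4 (remaining 8 GB)
11 GB → drive 5 (remaining 5 GB)
1 GB → drive 5 (remaining 4 GB)
3 GB → drive 5 (remaining 1 GB)
9 GB → drive 6 (remaining 7 GB)
7 GB → drive 6 (remaining 0 GB)
3 GB → drive 7 (remaining 13 GB)
13 GB → drive 7 (remaining 0 GB)
2 GB → drive 8 (remaining 14 GB)
5 GB → drive 8 (remaining 9 GB)
6 GB → drive 8 (remaining 3 GB)
9 GB → drive 9 (remaining 7 GB)
13 GB → drive 10 (remaining 3 GB)
10 drives × 16 GB = 160 GB; used 120 GB; unused 40 GB.

40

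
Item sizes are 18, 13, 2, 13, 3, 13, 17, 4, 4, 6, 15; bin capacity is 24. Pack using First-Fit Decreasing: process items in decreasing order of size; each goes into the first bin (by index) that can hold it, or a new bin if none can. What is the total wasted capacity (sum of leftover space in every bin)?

36

Sorted descending: 18, 17, 15, 13, 13, 13, 6, 4, 4, 3, 2.
Put 18 in bin 1; 6 remain.
Put 17 in bin 2; 7 remain.
Put 15 in bin 3; 9 remain.
Put 13 in bin 4; 11 remain.
Put 13 in bin 5; 11 remain.
Put 13 in bin 6; 11 remain.
Put 6 in bin 1; 0 remain.
Put 4 in bin 2; 3 remain.
Put 4 in bin 3; 5 remain.
Put 3 in bin 2; 0 remain.
Put 2 in bin 3; 3 remain.
6 bins × 24 = 144; used 108; unused 36.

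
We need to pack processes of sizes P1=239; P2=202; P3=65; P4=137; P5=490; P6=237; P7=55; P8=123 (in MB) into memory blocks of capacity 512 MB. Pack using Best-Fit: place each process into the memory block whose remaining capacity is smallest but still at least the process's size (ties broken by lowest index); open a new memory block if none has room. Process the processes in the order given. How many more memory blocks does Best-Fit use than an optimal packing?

Best-Fit: [239,202,65] [137,237,55] [490] [123] → 4 memory blocks.
Total size 1548 MB; any packing needs at least ⌈1548/512⌉ = 4 memory blocks.
So 4 is already optimal.

0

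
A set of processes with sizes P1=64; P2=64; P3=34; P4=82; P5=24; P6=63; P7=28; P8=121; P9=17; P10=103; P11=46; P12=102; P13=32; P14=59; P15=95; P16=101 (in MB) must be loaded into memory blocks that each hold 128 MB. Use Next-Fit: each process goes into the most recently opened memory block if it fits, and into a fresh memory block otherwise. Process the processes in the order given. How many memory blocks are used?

P1 (64 MB) → memory block 1 (remaining 64 MB)
P2 (64 MB) → memory block 1 (remaining 0 MB)
P3 (34 MB) → memory block 2 (remaining 94 MB)
P4 (82 MB) → memory block 2 (remaining 12 MB)
P5 (24 MB) → memory block 3 (remaining 104 MB)
P6 (63 MB) → memory block 3 (remaining 41 MB)
P7 (28 MB) → memory block 3 (remaining 13 MB)
P8 (121 MB) → memory block 4 (remaining 7 MB)
P9 (17 MB) → memory block 5 (remaining 111 MB)
P10 (103 MB) → memory block 5 (remaining 8 MB)
P11 (46 MB) → memory block 6 (remaining 82 MB)
P12 (102 MB) → memory block 7 (remaining 26 MB)
P13 (32 MB) → memory block 8 (remaining 96 MB)
P14 (59 MB) → memory block 8 (remaining 37 MB)
P15 (95 MB) → memory block 9 (remaining 33 MB)
P16 (101 MB) → memory block 10 (remaining 27 MB)

10 memory blocks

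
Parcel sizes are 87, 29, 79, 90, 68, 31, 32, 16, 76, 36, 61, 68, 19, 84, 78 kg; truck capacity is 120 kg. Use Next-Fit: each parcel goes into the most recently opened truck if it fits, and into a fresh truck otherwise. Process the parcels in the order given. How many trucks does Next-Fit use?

87 kg → truck 1 (remaining 33 kg)
29 kg → truck 1 (remaining 4 kg)
79 kg → truck 2 (remaining 41 kg)
90 kg → truck 3 (remaining 30 kg)
68 kg → truck 4 (remaining 52 kg)
31 kg → truck 4 (remaining 21 kg)
32 kg → truck 5 (remaining 88 kg)
16 kg → truck 5 (remaining 72 kg)
76 kg → truck 6 (remaining 44 kg)
36 kg → truck 6 (remaining 8 kg)
61 kg → truck 7 (remaining 59 kg)
68 kg → truck 8 (remaining 52 kg)
19 kg → truck 8 (remaining 33 kg)
84 kg → truck 9 (remaining 36 kg)
78 kg → truck 10 (remaining 42 kg)

10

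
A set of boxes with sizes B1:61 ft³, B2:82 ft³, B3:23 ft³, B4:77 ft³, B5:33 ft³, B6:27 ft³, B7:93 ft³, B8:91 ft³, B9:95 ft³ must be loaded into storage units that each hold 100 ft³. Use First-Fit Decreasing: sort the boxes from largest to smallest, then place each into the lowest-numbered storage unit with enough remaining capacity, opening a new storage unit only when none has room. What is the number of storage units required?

Sorted descending: 95, 93, 91, 82, 77, 61, 33, 27, 23.
95 ft³ → storage unit 1 (remaining 5 ft³)
93 ft³ → storage unit 2 (remaining 7 ft³)
91 ft³ → storage unit 3 (remaining 9 ft³)
82 ft³ → storage unit 4 (remaining 18 ft³)
77 ft³ → storage unit 5 (remaining 23 ft³)
61 ft³ → storage unit 6 (remaining 39 ft³)
33 ft³ → storage unit 6 (remaining 6 ft³)
27 ft³ → storage unit 7 (remaining 73 ft³)
23 ft³ → storage unit 5 (remaining 0 ft³)
Final storage units: [95] [93] [91] [82] [77,23] [61,33] [27].

7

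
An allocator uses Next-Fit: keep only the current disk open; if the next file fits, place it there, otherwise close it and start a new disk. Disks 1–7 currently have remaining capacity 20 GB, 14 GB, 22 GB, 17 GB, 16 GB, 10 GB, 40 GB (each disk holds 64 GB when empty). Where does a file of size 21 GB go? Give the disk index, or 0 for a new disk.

Next-Fit only looks at disk 7, which has 40 GB free.
21 GB fits there.

7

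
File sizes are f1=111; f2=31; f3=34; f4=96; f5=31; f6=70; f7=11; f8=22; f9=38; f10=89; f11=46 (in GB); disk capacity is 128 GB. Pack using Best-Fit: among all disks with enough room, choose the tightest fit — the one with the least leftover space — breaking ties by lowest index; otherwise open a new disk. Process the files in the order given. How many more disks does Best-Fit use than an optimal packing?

Best-Fit: [111,11] [31,34,38] [96,31] [70,22] [89] [46] → 6 disks.
Total size 579 GB; any packing needs at least ⌈579/128⌉ = 5 disks.
An optimal packing achieves that bound: [111,11] [96,31] [89,38] [70,46] [34,31,22] → 5 disks.
Excess: 6 − 5 = 1.

1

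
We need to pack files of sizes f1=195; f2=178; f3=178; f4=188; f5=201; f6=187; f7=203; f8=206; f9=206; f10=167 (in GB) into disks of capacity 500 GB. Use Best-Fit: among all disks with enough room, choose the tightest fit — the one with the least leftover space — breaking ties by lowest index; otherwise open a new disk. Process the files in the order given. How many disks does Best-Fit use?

5

Put f1 (195 GB) in disk 1; 305 GB remain.
Put f2 (178 GB) in disk 1; 127 GB remain.
Put f3 (178 GB) in disk 2; 322 GB remain.
Put f4 (188 GB) in disk 2; 134 GB remain.
Put f5 (201 GB) in disk 3; 299 GB remain.
Put f6 (187 GB) in disk 3; 112 GB remain.
Put f7 (203 GB) in disk 4; 297 GB remain.
Put f8 (206 GB) in disk 4; 91 GB remain.
Put f9 (206 GB) in disk 5; 294 GB remain.
Put f10 (167 GB) in disk 5; 127 GB remain.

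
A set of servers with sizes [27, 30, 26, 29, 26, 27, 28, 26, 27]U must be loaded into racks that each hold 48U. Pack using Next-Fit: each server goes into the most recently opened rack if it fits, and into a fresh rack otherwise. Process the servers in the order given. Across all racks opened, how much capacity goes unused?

186

Put 27U in rack 1; 21U remain.
Put 30U in rack 2; 18U remain.
Put 26U in rack 3; 22U remain.
Put 29U in rack 4; 19U remain.
Put 26U in rack 5; 22U remain.
Put 27U in rack 6; 21U remain.
Put 28U in rack 7; 20U remain.
Put 26U in rack 8; 22U remain.
Put 27U in rack 9; 21U remain.
9 racks × 48U = 432U; used 246U; unused 186U.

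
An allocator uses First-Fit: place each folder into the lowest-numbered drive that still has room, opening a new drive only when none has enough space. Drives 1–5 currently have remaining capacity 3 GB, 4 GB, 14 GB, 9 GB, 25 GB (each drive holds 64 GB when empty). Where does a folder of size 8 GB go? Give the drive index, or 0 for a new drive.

3

Drives with room: drive 3 (14 GB), drive 4 (9 GB), drive 5 (25 GB).
The first with room is drive 3.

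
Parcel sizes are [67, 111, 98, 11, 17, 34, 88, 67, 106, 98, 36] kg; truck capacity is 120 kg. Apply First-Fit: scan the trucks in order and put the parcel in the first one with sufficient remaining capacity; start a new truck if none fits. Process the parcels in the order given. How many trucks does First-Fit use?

8

Put 67 kg in truck 1; 53 kg remain.
Put 111 kg in truck 2; 9 kg remain.
Put 98 kg in truck 3; 22 kg remain.
Put 11 kg in truck 1; 42 kg remain.
Put 17 kg in truck 1; 25 kg remain.
Put 34 kg in truck 4; 86 kg remain.
Put 88 kg in truck 5; 32 kg remain.
Put 67 kg in truck 4; 19 kg remain.
Put 106 kg in truck 6; 14 kg remain.
Put 98 kg in truck 7; 22 kg remain.
Put 36 kg in truck 8; 84 kg remain.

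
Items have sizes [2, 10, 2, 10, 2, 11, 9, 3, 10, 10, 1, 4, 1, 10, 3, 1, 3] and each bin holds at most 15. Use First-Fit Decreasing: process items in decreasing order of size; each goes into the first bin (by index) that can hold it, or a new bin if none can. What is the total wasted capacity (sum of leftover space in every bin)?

Sorted descending: 11, 10, 10, 10, 10, 10, 9, 4, 3, 3, 3, 2, 2, 2, 1, 1, 1.
bin 1: place 11, 4 left
bin 2: place 10, 5 left
bin 3: place 10, 5 left
bin 4: place 10, 5 left
bin 5: place 10, 5 left
bin 6: place 10, 5 left
bin 7: place 9, 6 left
bin 1: place 4, 0 left
bin 2: place 3, 2 left
bin 3: place 3, 2 left
bin 4: place 3, 2 left
bin 2: place 2, 0 left
bin 3: place 2, 0 left
bin 4: place 2, 0 left
bin 5: place 1, 4 left
bin 5: place 1, 3 left
bin 5: place 1, 2 left
7 bins × 15 = 105; used 92; unused 13.

13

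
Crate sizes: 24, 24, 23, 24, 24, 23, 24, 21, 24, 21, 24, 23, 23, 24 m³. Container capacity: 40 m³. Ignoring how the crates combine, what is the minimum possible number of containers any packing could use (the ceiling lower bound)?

9

Total size = 24 + 24 + 23 + 24 + 24 + 23 + 24 + 21 + 24 + 21 + 24 + 23 + 23 + 24 = 326 m³.
⌈326 / 40⌉ = 9.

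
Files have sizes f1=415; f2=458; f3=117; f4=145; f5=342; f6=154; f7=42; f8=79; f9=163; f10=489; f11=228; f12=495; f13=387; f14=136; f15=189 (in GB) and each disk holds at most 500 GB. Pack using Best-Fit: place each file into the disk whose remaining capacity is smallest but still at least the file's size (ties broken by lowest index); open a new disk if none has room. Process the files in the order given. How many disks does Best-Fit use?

9

Put f1 (415 GB) in disk 1; 85 GB remain.
Put f2 (458 GB) in disk 2; 42 GB remain.
Put f3 (117 GB) in disk 3; 383 GB remain.
Put f4 (145 GB) in disk 3; 238 GB remain.
Put f5 (342 GB) in disk 4; 158 GB remain.
Put f6 (154 GB) in disk 4; 4 GB remain.
Put f7 (42 GB) in disk 2; 0 GB remain.
Put f8 (79 GB) in disk 1; 6 GB remain.
Put f9 (163 GB) in disk 3; 75 GB remain.
Put f10 (489 GB) in disk 5; 11 GB remain.
Put f11 (228 GB) in disk 6; 272 GB remain.
Put f12 (495 GB) in disk 7; 5 GB remain.
Put f13 (387 GB) in disk 8; 113 GB remain.
Put f14 (136 GB) in disk 6; 136 GB remain.
Put f15 (189 GB) in disk 9; 311 GB remain.
Final disks: [415,79] [458,42] [117,145,163] [342,154] [489] [228,136] [495] [387] [189].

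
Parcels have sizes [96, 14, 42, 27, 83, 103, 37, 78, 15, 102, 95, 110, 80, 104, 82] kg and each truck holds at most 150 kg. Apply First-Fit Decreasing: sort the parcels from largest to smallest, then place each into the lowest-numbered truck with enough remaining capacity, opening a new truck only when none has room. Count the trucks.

10

Sorted descending: 110, 104, 103, 102, 96, 95, 83, 82, 80, 78, 42, 37, 27, 15, 14.
Put 110 kg in truck 1; 40 kg remain.
Put 104 kg in truck 2; 46 kg remain.
Put 103 kg in truck 3; 47 kg remain.
Put 102 kg in truck 4; 48 kg remain.
Put 96 kg in truck 5; 54 kg remain.
Put 95 kg in truck 6; 55 kg remain.
Put 83 kg in truck 7; 67 kg remain.
Put 82 kg in truck 8; 68 kg remain.
Put 80 kg in truck 9; 70 kg remain.
Put 78 kg in truck 10; 72 kg remain.
Put 42 kg in truck 2; 4 kg remain.
Put 37 kg in truck 1; 3 kg remain.
Put 27 kg in truck 3; 20 kg remain.
Put 15 kg in truck 3; 5 kg remain.
Put 14 kg in truck 4; 34 kg remain.
Final trucks: [110,37] [104,42] [103,27,15] [102,14] [96] [95] [83] [82] [80] [78].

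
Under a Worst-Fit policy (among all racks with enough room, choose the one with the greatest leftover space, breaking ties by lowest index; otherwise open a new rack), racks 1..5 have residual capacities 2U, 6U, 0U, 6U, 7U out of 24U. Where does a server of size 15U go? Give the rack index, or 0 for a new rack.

No rack has ≥ 15U free, so a new rack is opened.

0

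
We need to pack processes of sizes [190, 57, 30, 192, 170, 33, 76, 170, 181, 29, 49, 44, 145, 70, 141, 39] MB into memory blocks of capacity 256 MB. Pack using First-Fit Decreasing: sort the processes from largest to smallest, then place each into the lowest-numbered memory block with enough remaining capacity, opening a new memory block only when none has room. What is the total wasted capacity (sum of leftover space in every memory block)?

176

Sorted descending: 192, 190, 181, 170, 170, 145, 141, 76, 70, 57, 49, 44, 39, 33, 30, 29.
192 MB → memory block 1 (remaining 64 MB)
190 MB → memory block 2 (remaining 66 MB)
181 MB → memory block 3 (remaining 75 MB)
170 MB → memory block 4 (remaining 86 MB)
170 MB → memory block 5 (remaining 86 MB)
145 MB → memory block 6 (remaining 111 MB)
141 MB → memory block 7 (remaining 115 MB)
76 MB → memory block 4 (remaining 10 MB)
70 MB → memory block 3 (remaining 5 MB)
57 MB → memory block 1 (remaining 7 MB)
49 MB → memory block 2 (remaining 17 MB)
44 MB → memory block 5 (remaining 42 MB)
39 MB → memory block 5 (remaining 3 MB)
33 MB → memory block 6 (remaining 78 MB)
30 MB → memory block 6 (remaining 48 MB)
29 MB → memory block 6 (remaining 19 MB)
7 memory blocks × 256 MB = 1792 MB; used 1616 MB; unused 176 MB.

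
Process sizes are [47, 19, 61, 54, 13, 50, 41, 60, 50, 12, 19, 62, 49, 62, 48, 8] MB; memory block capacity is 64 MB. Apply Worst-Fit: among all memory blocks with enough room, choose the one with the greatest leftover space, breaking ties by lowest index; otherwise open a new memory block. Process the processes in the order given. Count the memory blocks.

12

Put 47 MB in memory block 1; 17 MB remain.
Put 19 MB in memory block 2; 45 MB remain.
Put 61 MB in memory block 3; 3 MB remain.
Put 54 MB in memory block 4; 10 MB remain.
Put 13 MB in memory block 2; 32 MB remain.
Put 50 MB in memory block 5; 14 MB remain.
Put 41 MB in memory block 6; 23 MB remain.
Put 60 MB in memory block 7; 4 MB remain.
Put 50 MB in memory block 8; 14 MB remain.
Put 12 MB in memory block 2; 20 MB remain.
Put 19 MB in memory block 6; 4 MB remain.
Put 62 MB in memory block 9; 2 MB remain.
Put 49 MB in memory block 10; 15 MB remain.
Put 62 MB in memory block 11; 2 MB remain.
Put 48 MB in memory block 12; 16 MB remain.
Put 8 MB in memory block 2; 12 MB remain.
Final memory blocks: [47] [19,13,12,8] [61] [54] [50] [41,19] [60] [50] [62] [49] [62] [48].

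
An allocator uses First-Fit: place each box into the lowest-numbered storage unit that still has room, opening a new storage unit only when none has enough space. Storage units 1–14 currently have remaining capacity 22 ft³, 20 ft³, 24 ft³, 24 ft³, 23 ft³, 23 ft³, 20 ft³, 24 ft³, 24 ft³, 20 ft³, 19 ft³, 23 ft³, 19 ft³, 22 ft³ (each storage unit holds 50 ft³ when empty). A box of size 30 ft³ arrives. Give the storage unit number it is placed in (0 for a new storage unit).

No storage unit has ≥ 30 ft³ free, so a new storage unit is opened.

0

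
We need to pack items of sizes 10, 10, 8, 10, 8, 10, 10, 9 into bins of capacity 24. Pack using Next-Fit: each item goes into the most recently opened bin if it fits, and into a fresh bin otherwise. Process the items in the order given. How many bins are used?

4

bin 1: place 10, 14 left
bin 1: place 10, 4 left
bin 2: place 8, 16 left
bin 2: place 10, 6 left
bin 3: place 8, 16 left
bin 3: place 10, 6 left
bin 4: place 10, 14 left
bin 4: place 9, 5 left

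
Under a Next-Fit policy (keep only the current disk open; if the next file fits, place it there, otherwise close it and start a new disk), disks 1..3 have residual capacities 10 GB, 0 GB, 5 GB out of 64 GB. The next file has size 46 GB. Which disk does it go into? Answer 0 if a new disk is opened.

0

Next-Fit only looks at disk 3, which has 5 GB free.
46 GB does not fit, so a new disk is opened.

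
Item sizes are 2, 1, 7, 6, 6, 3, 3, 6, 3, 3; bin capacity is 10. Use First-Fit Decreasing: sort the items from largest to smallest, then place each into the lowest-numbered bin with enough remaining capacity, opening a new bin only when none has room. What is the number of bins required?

5

Sorted descending: 7, 6, 6, 6, 3, 3, 3, 3, 2, 1.
bin 1: place 7, 3 left
bin 2: place 6, 4 left
bin 3: place 6, 4 left
bin 4: place 6, 4 left
bin 1: place 3, 0 left
bin 2: place 3, 1 left
bin 3: place 3, 1 left
bin 4: place 3, 1 left
bin 5: place 2, 8 left
bin 2: place 1, 0 left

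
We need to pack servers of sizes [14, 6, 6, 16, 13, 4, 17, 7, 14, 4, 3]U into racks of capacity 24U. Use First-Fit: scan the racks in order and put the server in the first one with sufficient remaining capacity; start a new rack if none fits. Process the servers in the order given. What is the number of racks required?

rack 1: place 14U, 10U left
rack 1: place 6U, 4U left
rack 2: place 6U, 18U left
rack 2: place 16U, 2U left
rack 3: place 13U, 11U left
rack 1: place 4U, 0U left
rack 4: place 17U, 7U left
rack 3: place 7U, 4U left
rack 5: place 14U, 10U left
rack 3: place 4U, 0U left
rack 4: place 3U, 4U left

5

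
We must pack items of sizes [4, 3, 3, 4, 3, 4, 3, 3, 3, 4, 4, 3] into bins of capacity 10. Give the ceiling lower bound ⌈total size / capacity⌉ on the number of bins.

5

Total size = 4 + 3 + 3 + 4 + 3 + 4 + 3 + 3 + 3 + 4 + 4 + 3 = 41.
⌈41 / 10⌉ = 5.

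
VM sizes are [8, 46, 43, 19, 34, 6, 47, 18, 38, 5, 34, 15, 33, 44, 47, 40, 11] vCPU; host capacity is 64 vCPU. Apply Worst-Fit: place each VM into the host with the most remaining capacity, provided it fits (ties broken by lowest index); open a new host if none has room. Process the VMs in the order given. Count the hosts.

host 1: place 8 vCPU, 56 vCPU left
host 1: place 46 vCPU, 10 vCPU left
host 2: place 43 vCPU, 21 vCPU left
host 2: place 19 vCPU, 2 vCPU left
host 3: place 34 vCPU, 30 vCPU left
host 3: place 6 vCPU, 24 vCPU left
host 4: place 47 vCPU, 17 vCPU left
host 3: place 18 vCPU, 6 vCPU left
host 5: place 38 vCPU, 26 vCPU left
host 5: place 5 vCPU, 21 vCPU left
host 6: place 34 vCPU, 30 vCPU left
host 6: place 15 vCPU, 15 vCPU left
host 7: place 33 vCPU, 31 vCPU left
host 8: place 44 vCPU, 20 vCPU left
host 9: place 47 vCPU, 17 vCPU left
host 10: place 40 vCPU, 24 vCPU left
host 7: place 11 vCPU, 20 vCPU left
Final hosts: [8,46] [43,19] [34,6,18] [47] [38,5] [34,15] [33,11] [44] [47] [40].

10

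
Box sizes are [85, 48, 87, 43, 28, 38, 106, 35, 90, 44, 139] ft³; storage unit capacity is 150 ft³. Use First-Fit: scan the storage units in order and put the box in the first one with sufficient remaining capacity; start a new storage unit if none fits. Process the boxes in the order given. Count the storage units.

6 storage units

storage unit 1: place 85 ft³, 65 ft³ left
storage unit 1: place 48 ft³, 17 ft³ left
storage unit 2: place 87 ft³, 63 ft³ left
storage unit 2: place 43 ft³, 20 ft³ left
storage unit 3: place 28 ft³, 122 ft³ left
storage unit 3: place 38 ft³, 84 ft³ left
storage unit 4: place 106 ft³, 44 ft³ left
storage unit 3: place 35 ft³, 49 ft³ left
storage unit 5: place 90 ft³, 60 ft³ left
storage unit 3: place 44 ft³, 5 ft³ left
storage unit 6: place 139 ft³, 11 ft³ left
Final storage units: [85,48] [87,43] [28,38,35,44] [106] [90] [139].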